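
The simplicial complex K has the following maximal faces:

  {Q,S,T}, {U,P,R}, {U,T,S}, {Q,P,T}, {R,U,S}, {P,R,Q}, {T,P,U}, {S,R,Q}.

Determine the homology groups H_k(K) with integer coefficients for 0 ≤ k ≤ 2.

Take the total order P < Q < R < S < T < U on the vertex set. Then K (dimension 2) consists of the simplices:

  0-simplices (6): P, Q, R, S, T, U
  1-simplices (12): PQ, PR, PT, PU, QR, QS, QT, RS, RU, ST, SU, TU
  2-simplices (8): PQR, PQT, PRU, PTU, QRS, QST, RSU, STU

Hence C_0 ≅ Z^6, C_1 ≅ Z^12, C_2 ≅ Z^8.

The boundary map ∂_1: C_1 → C_0 is given by ∂[p,q] = [q] − [p]. For instance
  ∂TU = U − T.
The resulting 6×12 matrix has rank 5, and its Smith normal form has invariant factors (1,1,1,1,1).

∂_2: C_2 → C_1 acts by ∂[p,q,r] = [q,r] − [p,r] + [p,q]. For instance
  ∂QRS = RS − QS + QR,
  ∂PQT = QT − PT + PQ.
The resulting 12×8 matrix has rank 7, and its Smith normal form has invariant factors (1,1,1,1,1,1,1).

Now H_k = ker ∂_k / im ∂_{k+1}, so:

  H_0: rank C_0 − rank ∂_1 = 6 − 5 = 1, and the invariant factors of ∂_1 are all 1, so H_0 = Z.
  H_1: rank ker ∂_1 − rank ∂_2 = (12 − 5) − 7 = 0, and the invariant factors of ∂_2 are all 1, so H_1 = 0.
  H_2: rank ker ∂_2 − rank ∂_3 = (8 − 7) − 0 = 1, and there is no ∂_3, so H_2 = Z.

As a check, the Euler characteristic is 6 − 12 + 8 = 2, which agrees with 1 − 0 + 1 = 2.

H_0 = Z,  H_1 = 0,  H_2 = Z.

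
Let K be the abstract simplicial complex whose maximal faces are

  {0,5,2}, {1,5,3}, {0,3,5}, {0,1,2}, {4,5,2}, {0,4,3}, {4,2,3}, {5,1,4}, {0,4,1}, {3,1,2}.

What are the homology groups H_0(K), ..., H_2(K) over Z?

H_0 ≅ Z,  H_1 ≅ Z/2,  H_2 = 0.

Fix the vertex order 0 < 1 < 2 < 3 < 4 < 5 and write every simplex with vertices in increasing order. Then dim K = 2 and the simplices of K are:

  0-simplices (6): [0], [1], [2], [3], [4], [5]
  1-simplices (15): [0,1], [0,2], [0,3], [0,4], [0,5], [1,2], [1,3], [1,4], [1,5], [2,3], [2,4], [2,5], [3,4], [3,5], [4,5]
  2-simplices (10): [0,1,2], [0,1,4], [0,2,5], [0,3,4], [0,3,5], [1,2,3], [1,3,5], [1,4,5], [2,3,4], [2,4,5]

Hence C_0 ≅ Z^6, C_1 ≅ Z^15, C_2 ≅ Z^10.

∂_1: C_1 → C_0 maps an edge to its endpoints' difference, ∂[p,q] = q − p. For instance
  ∂[0,1] = [1] − [0].
The resulting 6×15 matrix has rank 5, and its Smith normal form has invariant factors (1,1,1,1,1).

The boundary map ∂_2: C_2 → C_1 acts by ∂[p,q,r] = [q,r] − [p,r] + [p,q]. For instance
  ∂[1,4,5] = [4,5] − [1,5] + [1,4],
  ∂[2,4,5] = [4,5] − [2,5] + [2,4].
As a 15×10 matrix over Z this has rank 10, with invariant factors (1,1,1,1,1,1,1,1,1,2).

Now H_k = ker ∂_k / im ∂_{k+1}, so:

  H_0: rank C_0 − rank ∂_1 = 6 − 5 = 1, and the invariant factors of ∂_1 are all 1, so H_0 ≅ Z.
  H_1: rank ker ∂_1 − rank ∂_2 = (15 − 5) − 10 = 0, and ∂_2 has invariant factor 2 > 1, so H_1 ≅ Z/2.
  H_2: rank ker ∂_2 − rank ∂_3 = (10 − 10) − 0 = 0, and there is no ∂_3, so H_2 ≅ 0.

(K is a triangulation of the real projective plane RP^2.)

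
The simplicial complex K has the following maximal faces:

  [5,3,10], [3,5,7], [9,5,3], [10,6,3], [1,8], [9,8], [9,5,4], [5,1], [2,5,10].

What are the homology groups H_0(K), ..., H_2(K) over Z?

Order the vertices as 1 < 2 < 3 < 4 < 5 < 6 < 7 < 8 < 9 < 10. Listing each simplex with vertices in this order, K has dimension 2 with simplices:

  0-simplices (10): [1], [2], [3], [4], [5], [6], [7], [8], [9], [10]
  1-simplices (16): [1,5], [1,8], [2,5], [2,10], [3,5], [3,6], [3,7], [3,9], [3,10], [4,5], [4,9], [5,7], [5,9], [5,10], [6,10], [8,9]
  2-simplices (6): [2,5,10], [3,5,7], [3,5,9], [3,5,10], [3,6,10], [4,5,9]

so the chain groups are C_0 ≅ Z^10, C_1 ≅ Z^16, C_2 ≅ Z^6.

Boundary ∂_1: C_1 → C_0 is given by ∂[p,q] = [q] − [p].
The 10×16 boundary matrix has rank 9 and Smith normal form diag(1,1,1,1,1,1,1,1,1).

∂_2: C_2 → C_1 sends each 2-simplex [p,q,r] to [q,r] − [p,r] + [p,q]. For instance
  ∂[4,5,9] = [5,9] − [4,9] + [4,5],
  ∂[3,5,10] = [5,10] − [3,10] + [3,5].
As a 16×6 matrix over Z this has rank 6, with invariant factors (1,1,1,1,1,1).

Now H_k = ker ∂_k / im ∂_{k+1}, so:

  H_0: rank C_0 − rank ∂_1 = 10 − 9 = 1, and the invariant factors of ∂_1 are all 1, so H_0 = Z.
  H_1: rank ker ∂_1 − rank ∂_2 = (16 − 9) − 6 = 1, and the invariant factors of ∂_2 are all 1, so H_1 = Z.
  H_2: rank ker ∂_2 − rank ∂_3 = (6 − 6) − 0 = 0, and there is no ∂_3, so H_2 = 0.

H_0 ≅ Z,  H_1 ≅ Z,  H_2 = 0.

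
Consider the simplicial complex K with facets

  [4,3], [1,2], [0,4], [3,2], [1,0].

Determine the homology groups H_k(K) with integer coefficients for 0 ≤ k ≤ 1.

H_0 = Z,  H_1 = Z.

Fix the vertex order 0 < 1 < 2 < 3 < 4 and write every simplex with vertices in increasing order. Then dim K = 1 and the simplices of K are:

  0-simplices (5): [0], [1], [2], [3], [4]
  1-simplices (5): [0,1], [0,4], [1,2], [2,3], [3,4]

giving chain groups C_0 ≅ Z^5, C_1 ≅ Z^5.

∂_1: C_1 → C_0 maps an edge to its endpoints' difference, ∂[p,q] = q − p.
This gives a 5×5 integer matrix of rank 4; reducing to Smith normal form yields diagonal entries (1,1,1,1).

Computing H_k = (kernel of ∂_k) / (image of ∂_{k+1}):

  H_0: rank C_0 − rank ∂_1 = 5 − 4 = 1, and the invariant factors of ∂_1 are all 1, so H_0 = Z.
  H_1: rank ker ∂_1 − rank ∂_2 = (5 − 4) − 0 = 1, and there is no ∂_2, so H_1 = Z.

As a check, the Euler characteristic is 5 − 5 = 0, which agrees with 1 − 1 = 0.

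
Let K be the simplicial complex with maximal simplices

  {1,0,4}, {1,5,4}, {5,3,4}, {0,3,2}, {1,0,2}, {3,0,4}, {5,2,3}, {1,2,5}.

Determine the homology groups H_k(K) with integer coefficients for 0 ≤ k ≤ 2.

H_0 ≅ Z,  H_1 = 0,  H_2 ≅ Z.

Order the vertices as 0 < 1 < 2 < 3 < 4 < 5. Listing each simplex with vertices in this order, K has dimension 2 with simplices:

  0-simplices (6): [0], [1], [2], [3], [4], [5]
  1-simplices (12): [0,1], [0,2], [0,3], [0,4], [1,2], [1,4], [1,5], [2,3], [2,5], [3,4], [3,5], [4,5]
  2-simplices (8): [0,1,2], [0,1,4], [0,2,3], [0,3,4], [1,2,5], [1,4,5], [2,3,5], [3,4,5]

Hence C_0 ≅ Z^6, C_1 ≅ Z^12, C_2 ≅ Z^8.

The boundary map ∂_1: C_1 → C_0 maps an edge to its endpoints' difference, ∂[p,q] = q − p. For instance
  ∂[0,1] = [1] − [0].
The 6×12 boundary matrix has rank 5 and Smith normal form diag(1,1,1,1,1).

The boundary map ∂_2: C_2 → C_1 maps a triangle to the signed sum of its edges. For instance
  ∂[1,4,5] = [4,5] − [1,5] + [1,4],
  ∂[3,4,5] = [4,5] − [3,5] + [3,4].
The resulting 12×8 matrix has rank 7, and its Smith normal form has invariant factors (1,1,1,1,1,1,1).

From H_k ≅ ker(∂_k) / im(∂_{k+1}) we obtain:

  H_0: rank C_0 − rank ∂_1 = 6 − 5 = 1, and the invariant factors of ∂_1 are all 1, so H_0 = Z.
  H_1: rank ker ∂_1 − rank ∂_2 = (12 − 5) − 7 = 0, and the invariant factors of ∂_2 are all 1, so H_1 = 0.
  H_2: rank ker ∂_2 − rank ∂_3 = (8 − 7) − 0 = 1, and there is no ∂_3, so H_2 = Z.

As a check, the Euler characteristic is 6 − 12 + 8 = 2, which agrees with 1 − 0 + 1 = 2.
(K is a triangulation of the 2-sphere S^2.)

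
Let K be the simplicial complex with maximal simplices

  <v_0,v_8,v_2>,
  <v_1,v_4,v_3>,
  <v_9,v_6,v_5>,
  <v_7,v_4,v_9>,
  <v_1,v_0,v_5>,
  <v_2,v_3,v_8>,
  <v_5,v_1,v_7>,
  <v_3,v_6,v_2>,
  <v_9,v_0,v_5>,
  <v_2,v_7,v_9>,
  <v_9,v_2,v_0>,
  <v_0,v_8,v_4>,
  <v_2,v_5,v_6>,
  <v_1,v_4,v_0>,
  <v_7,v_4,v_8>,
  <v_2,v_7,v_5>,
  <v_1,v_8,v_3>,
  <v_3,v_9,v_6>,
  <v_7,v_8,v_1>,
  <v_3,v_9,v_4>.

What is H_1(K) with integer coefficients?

Fix the vertex order v_0 < v_1 < v_2 < v_3 < v_4 < v_5 < v_6 < v_7 < v_8 < v_9 and write every simplex with vertices in increasing order. Then dim K = 2 and the simplices of K are:

  0-simplices (10): [v_0], [v_1], [v_2], [v_3], [v_4], [v_5], [v_6], [v_7], [v_8], [v_9]
  1-simplices (30): (30 of them)
  2-simplices (20): (20 of them)

so the chain groups are C_0 ≅ Z^10, C_1 ≅ Z^30, C_2 ≅ Z^20.

Boundary ∂_1: C_1 → C_0 maps an edge to its endpoints' difference, ∂[p,q] = q − p. For instance
  ∂[v_5,v_9] = [v_9] − [v_5].
This gives a 10×30 integer matrix of rank 9; reducing to Smith normal form yields diagonal entries (1,1,1,1,1,1,1,1,1).

The boundary map ∂_2: C_2 → C_1 acts by ∂[p,q,r] = [q,r] − [p,r] + [p,q]. For instance
  ∂[v_3,v_4,v_9] = [v_4,v_9] − [v_3,v_9] + [v_3,v_4],
  ∂[v_1,v_5,v_7] = [v_5,v_7] − [v_1,v_7] + [v_1,v_5].
This gives a 30×20 integer matrix of rank 20; reducing to Smith normal form yields diagonal entries (1,1,1,1,1,1,1,1,1,1,1,1,1,1,1,1,1,1,1,2).

Now H_k = ker ∂_k / im ∂_{k+1}, so:

  H_1: rank ker ∂_1 − rank ∂_2 = (30 − 9) − 20 = 1, and ∂_2 has invariant factor 2 > 1, so H_1 ≅ Z ⊕ Z/2.

(K is a triangulation of the Klein bottle.)

H_1 ≅ Z ⊕ Z/2.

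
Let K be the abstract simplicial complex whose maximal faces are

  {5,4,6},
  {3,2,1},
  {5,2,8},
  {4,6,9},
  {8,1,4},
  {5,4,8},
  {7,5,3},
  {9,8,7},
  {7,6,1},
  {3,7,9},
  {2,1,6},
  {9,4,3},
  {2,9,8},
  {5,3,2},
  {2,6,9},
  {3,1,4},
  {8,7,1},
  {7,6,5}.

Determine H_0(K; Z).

H_0 ≅ Z.

Fix the vertex order 1 < 2 < 3 < 4 < 5 < 6 < 7 < 8 < 9 and write every simplex with vertices in increasing order. Then dim K = 2 and the simplices of K are:

  0-simplices (9): [1], [2], [3], [4], [5], [6], [7], [8], [9]
  1-simplices (27): (27 of them)
  2-simplices (18): [1,2,3], [1,2,6], [1,3,4], [1,4,8], [1,6,7], [1,7,8], [2,3,5], [2,5,8], [2,6,9], [2,8,9], [3,4,9], [3,5,7], [3,7,9], [4,5,6], [4,5,8], [4,6,9], [5,6,7], [7,8,9]

Hence C_0 ≅ Z^9, C_1 ≅ Z^27, C_2 ≅ Z^18.

Boundary ∂_1: C_1 → C_0 is given by ∂[p,q] = [q] − [p]. For instance
  ∂[3,9] = [9] − [3].
The resulting 9×27 matrix has rank 8, and its Smith normal form has invariant factors (1,1,1,1,1,1,1,1).

Boundary ∂_2: C_2 → C_1 sends each 2-simplex [p,q,r] to [q,r] − [p,r] + [p,q]. For instance
  ∂[1,2,3] = [2,3] − [1,3] + [1,2],
  ∂[4,6,9] = [6,9] − [4,9] + [4,6].
The resulting 27×18 matrix has rank 17, and its Smith normal form has invariant factors (1,1,1,1,1,1,1,1,1,1,1,1,1,1,1,1,1).

Reading off H_k = ker ∂_k / im ∂_{k+1}:

  H_0: rank C_0 − rank ∂_1 = 9 − 8 = 1, and the invariant factors of ∂_1 are all 1, so H_0 ≅ Z.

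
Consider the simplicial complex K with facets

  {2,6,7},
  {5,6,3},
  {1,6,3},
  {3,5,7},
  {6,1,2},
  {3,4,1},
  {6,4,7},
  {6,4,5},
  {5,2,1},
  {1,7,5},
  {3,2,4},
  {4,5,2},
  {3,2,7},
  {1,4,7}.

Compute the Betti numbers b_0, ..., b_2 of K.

b_0 = 1, b_1 = 2, b_2 = 1.

Order the vertices as 1 < 2 < 3 < 4 < 5 < 6 < 7. Listing each simplex with vertices in this order, K has dimension 2 with simplices:

  0-simplices (7): [1], [2], [3], [4], [5], [6], [7]
  1-simplices (21): [1,2], [1,3], [1,4], [1,5], [1,6], [1,7], [2,3], [2,4], [2,5], [2,6], [2,7], [3,4], [3,5], [3,6], [3,7], [4,5], [4,6], [4,7], [5,6], [5,7], [6,7]
  2-simplices (14): [1,2,5], [1,2,6], [1,3,4], [1,3,6], [1,4,7], [1,5,7], [2,3,4], [2,3,7], [2,4,5], [2,6,7], [3,5,6], [3,5,7], [4,5,6], [4,6,7]

so the chain groups are C_0 ≅ Z^7, C_1 ≅ Z^21, C_2 ≅ Z^14.

The boundary map ∂_1: C_1 → C_0 sends each edge [p,q] (with p < q) to q − p.
The 7×21 boundary matrix has rank 6 and Smith normal form diag(1,1,1,1,1,1).

The boundary map ∂_2: C_2 → C_1 maps a triangle to the signed sum of its edges. For instance
  ∂[1,3,4] = [3,4] − [1,4] + [1,3],
  ∂[3,5,6] = [5,6] − [3,6] + [3,5].
As a 21×14 matrix over Z this has rank 13, with invariant factors (1,1,1,1,1,1,1,1,1,1,1,1,1).

Now H_k = ker ∂_k / im ∂_{k+1}, so:

  H_0: rank C_0 − rank ∂_1 = 7 − 6 = 1, and the invariant factors of ∂_1 are all 1, so H_0 ≅ Z.
  H_1: rank ker ∂_1 − rank ∂_2 = (21 − 6) − 13 = 2, and the invariant factors of ∂_2 are all 1, so H_1 ≅ Z^2.
  H_2: rank ker ∂_2 − rank ∂_3 = (14 − 13) − 0 = 1, and there is no ∂_3, so H_2 ≅ Z.

Hence the Betti numbers are b_0 = 1, b_1 = 2, b_2 = 1.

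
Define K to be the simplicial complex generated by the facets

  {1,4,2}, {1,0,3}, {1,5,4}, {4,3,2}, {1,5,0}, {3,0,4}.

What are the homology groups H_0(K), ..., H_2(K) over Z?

Fix the vertex order 0 < 1 < 2 < 3 < 4 < 5 and write every simplex with vertices in increasing order. Then dim K = 2 and the simplices of K are:

  0-simplices (6): [0], [1], [2], [3], [4], [5]
  1-simplices (12): [0,1], [0,3], [0,4], [0,5], [1,2], [1,3], [1,4], [1,5], [2,3], [2,4], [3,4], [4,5]
  2-simplices (6): [0,1,3], [0,1,5], [0,3,4], [1,2,4], [1,4,5], [2,3,4]

so the chain groups are C_0 ≅ Z^6, C_1 ≅ Z^12, C_2 ≅ Z^6.

∂_1: C_1 → C_0 sends each edge [p,q] (with p < q) to q − p. For instance
  ∂[3,4] = [4] − [3].
The 6×12 boundary matrix has rank 5 and Smith normal form diag(1,1,1,1,1).

∂_2: C_2 → C_1 acts by ∂[p,q,r] = [q,r] − [p,r] + [p,q]. For instance
  ∂[1,4,5] = [4,5] − [1,5] + [1,4],
  ∂[0,1,5] = [1,5] − [0,5] + [0,1].
The 12×6 boundary matrix has rank 6 and Smith normal form diag(1,1,1,1,1,1).

From H_k ≅ ker(∂_k) / im(∂_{k+1}) we obtain:

  H_0: rank C_0 − rank ∂_1 = 6 − 5 = 1, and the invariant factors of ∂_1 are all 1, so H_0 = Z.
  H_1: rank ker ∂_1 − rank ∂_2 = (12 − 5) − 6 = 1, and the invariant factors of ∂_2 are all 1, so H_1 = Z.
  H_2: rank ker ∂_2 − rank ∂_3 = (6 − 6) − 0 = 0, and there is no ∂_3, so H_2 = 0.

As a check, the Euler characteristic is 6 − 12 + 6 = 0, which agrees with 1 − 1 + 0 = 0.

H_0 = Z,  H_1 = Z,  H_2 = 0.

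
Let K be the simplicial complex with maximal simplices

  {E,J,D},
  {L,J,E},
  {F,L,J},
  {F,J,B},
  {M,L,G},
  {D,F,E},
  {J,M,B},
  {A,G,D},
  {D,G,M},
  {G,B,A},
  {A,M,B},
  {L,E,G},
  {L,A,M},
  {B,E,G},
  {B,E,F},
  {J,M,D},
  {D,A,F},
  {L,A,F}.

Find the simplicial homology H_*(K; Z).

H_0 = Z,  H_1 = Z ⊕ Z/2Z,  H_2 = 0.

Order the vertices as A < B < D < E < F < G < J < L < M. Listing each simplex with vertices in this order, K has dimension 2 with simplices:

  0-simplices (9): A, B, D, E, F, G, J, L, M
  1-simplices (27): AB, AD, AF, AG, AL, AM, BE, BF, BG, BJ, BM, DE, DF, DG, DJ, DM, EF, EG, EJ, EL, FJ, FL, GL, GM, JL, JM, LM
  2-simplices (18): ABG, ABM, ADF, ADG, AFL, ALM, BEF, BEG, BFJ, BJM, DEF, DEJ, DGM, DJM, EGL, EJL, FJL, GLM

Hence C_0 ≅ Z^9, C_1 ≅ Z^27, C_2 ≅ Z^18.

∂_1: C_1 → C_0 maps an edge to its endpoints' difference, ∂[p,q] = q − p. For instance
  ∂BG = G − B.
This gives a 9×27 integer matrix of rank 8; reducing to Smith normal form yields diagonal entries (1,1,1,1,1,1,1,1).

The boundary map ∂_2: C_2 → C_1 acts by ∂[p,q,r] = [q,r] − [p,r] + [p,q]. For instance
  ∂ABG = BG − AG + AB,
  ∂AFL = FL − AL + AF.
This gives a 27×18 integer matrix of rank 18; reducing to Smith normal form yields diagonal entries (1,1,1,1,1,1,1,1,1,1,1,1,1,1,1,1,1,2).

Now H_k = ker ∂_k / im ∂_{k+1}, so:

  H_0: rank C_0 − rank ∂_1 = 9 − 8 = 1, and the invariant factors of ∂_1 are all 1, so H_0 = Z.
  H_1: rank ker ∂_1 − rank ∂_2 = (27 − 8) − 18 = 1, and ∂_2 has invariant factor 2 > 1, so H_1 = Z ⊕ Z/2Z.
  H_2: rank ker ∂_2 − rank ∂_3 = (18 − 18) − 0 = 0, and there is no ∂_3, so H_2 = 0.

As a check, the Euler characteristic is 9 − 27 + 18 = 0, which agrees with 1 − 1 + 0 = 0.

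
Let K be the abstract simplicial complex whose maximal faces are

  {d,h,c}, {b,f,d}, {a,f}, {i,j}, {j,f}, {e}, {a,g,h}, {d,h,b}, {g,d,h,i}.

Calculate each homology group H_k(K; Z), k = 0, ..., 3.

Fix the vertex order a < b < c < d < e < f < g < h < i < j and write every simplex with vertices in increasing order. Then dim K = 3 and the simplices of K are:

  0-simplices (10): a, b, c, d, e, f, g, h, i, j
  1-simplices (17): af, ag, ah, bd, bf, bh, cd, ch, df, dg, dh, di, fj, gh, gi, hi, ij
  2-simplices (8): agh, bdf, bdh, cdh, dgh, dgi, dhi, ghi
  3-simplices (1): dghi

so the chain groups are C_0 ≅ Z^10, C_1 ≅ Z^17, C_2 ≅ Z^8, C_3 ≅ Z^1.

∂_1: C_1 → C_0 is given by ∂[p,q] = [q] − [p]. For instance
  ∂ah = h − a.
The resulting 10×17 matrix has rank 8, and its Smith normal form has invariant factors (1,1,1,1,1,1,1,1).

The boundary map ∂_2: C_2 → C_1 maps a triangle to the signed sum of its edges. For instance
  ∂dgh = gh − dh + dg,
  ∂ghi = hi − gi + gh.
This gives a 17×8 integer matrix of rank 7; reducing to Smith normal form yields diagonal entries (1,1,1,1,1,1,1).

Boundary ∂_3: C_3 → C_2 sends each 3-simplex σ to the alternating sum Σ_i (−1)^i (σ with its i-th vertex removed). For instance
  ∂dghi = ghi − dhi + dgi − dgh.
As a 8×1 matrix over Z this has rank 1, with invariant factors (1).

Reading off H_k = ker ∂_k / im ∂_{k+1}:

  H_0: rank C_0 − rank ∂_1 = 10 − 8 = 2, and the invariant factors of ∂_1 are all 1, so H_0 = Z^2.
  H_1: rank ker ∂_1 − rank ∂_2 = (17 − 8) − 7 = 2, and the invariant factors of ∂_2 are all 1, so H_1 = Z^2.
  H_2: rank ker ∂_2 − rank ∂_3 = (8 − 7) − 1 = 0, and the invariant factors of ∂_3 are all 1, so H_2 = 0.
  H_3: rank ker ∂_3 − rank ∂_4 = (1 − 1) − 0 = 0, and there is no ∂_4, so H_3 = 0.

H_0 ≅ Z^2,  H_1 ≅ Z^2,  H_2 = 0,  H_3 = 0.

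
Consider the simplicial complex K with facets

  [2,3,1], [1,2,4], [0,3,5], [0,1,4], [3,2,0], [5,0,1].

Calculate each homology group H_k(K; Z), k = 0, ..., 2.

Order the vertices as 0 < 1 < 2 < 3 < 4 < 5. Listing each simplex with vertices in this order, K has dimension 2 with simplices:

  0-simplices (6): [0], [1], [2], [3], [4], [5]
  1-simplices (12): [0,1], [0,2], [0,3], [0,4], [0,5], [1,2], [1,3], [1,4], [1,5], [2,3], [2,4], [3,5]
  2-simplices (6): [0,1,4], [0,1,5], [0,2,3], [0,3,5], [1,2,3], [1,2,4]

Hence C_0 ≅ Z^6, C_1 ≅ Z^12, C_2 ≅ Z^6.

Boundary ∂_1: C_1 → C_0 sends each edge [p,q] (with p < q) to q − p. For instance
  ∂[0,4] = [4] − [0].
As a 6×12 matrix over Z this has rank 5, with invariant factors (1,1,1,1,1).

Boundary ∂_2: C_2 → C_1 sends each 2-simplex [p,q,r] to [q,r] − [p,r] + [p,q]. For instance
  ∂[0,2,3] = [2,3] − [0,3] + [0,2],
  ∂[1,2,4] = [2,4] − [1,4] + [1,2].
As a 12×6 matrix over Z this has rank 6, with invariant factors (1,1,1,1,1,1).

Now H_k = ker ∂_k / im ∂_{k+1}, so:

  H_0: rank C_0 − rank ∂_1 = 6 − 5 = 1, and the invariant factors of ∂_1 are all 1, so H_0 ≅ Z.
  H_1: rank ker ∂_1 − rank ∂_2 = (12 − 5) − 6 = 1, and the invariant factors of ∂_2 are all 1, so H_1 ≅ Z.
  H_2: rank ker ∂_2 − rank ∂_3 = (6 − 6) − 0 = 0, and there is no ∂_3, so H_2 ≅ 0.

As a check, the Euler characteristic is 6 − 12 + 6 = 0, which agrees with 1 − 1 + 0 = 0.
(K is a triangulation of the cylinder S^1 x I.)

H_0 ≅ Z,  H_1 ≅ Z,  H_2 = 0.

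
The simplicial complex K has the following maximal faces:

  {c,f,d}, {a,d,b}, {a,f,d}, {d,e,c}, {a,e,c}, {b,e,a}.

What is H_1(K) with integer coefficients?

H_1 = Z.

Order the vertices as a < b < c < d < e < f. Listing each simplex with vertices in this order, K has dimension 2 with simplices:

  0-simplices (6): a, b, c, d, e, f
  1-simplices (12): ab, ac, ad, ae, af, bd, be, cd, ce, cf, de, df
  2-simplices (6): abd, abe, ace, adf, cde, cdf

so the chain groups are C_0 ≅ Z^6, C_1 ≅ Z^12, C_2 ≅ Z^6.

Boundary ∂_1: C_1 → C_0 maps an edge to its endpoints' difference, ∂[p,q] = q − p.
This gives a 6×12 integer matrix of rank 5; reducing to Smith normal form yields diagonal entries (1,1,1,1,1).

∂_2: C_2 → C_1 sends each 2-simplex [p,q,r] to [q,r] − [p,r] + [p,q]. For instance
  ∂abd = bd − ad + ab,
  ∂ace = ce − ae + ac.
As a 12×6 matrix over Z this has rank 6, with invariant factors (1,1,1,1,1,1).

Now H_k = ker ∂_k / im ∂_{k+1}, so:

  H_1: rank ker ∂_1 − rank ∂_2 = (12 − 5) − 6 = 1, and the invariant factors of ∂_2 are all 1, so H_1 ≅ Z.

(K is a triangulation of the cylinder S^1 x I.)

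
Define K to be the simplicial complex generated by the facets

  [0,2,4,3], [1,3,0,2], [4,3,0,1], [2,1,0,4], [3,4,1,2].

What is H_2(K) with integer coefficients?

H_2 = 0.

We work with the vertex ordering 0 < 1 < 2 < 3 < 4. The simplices of K, each written with vertices in increasing order, are:

  0-simplices (5): [0], [1], [2], [3], [4]
  1-simplices (10): [0,1], [0,2], [0,3], [0,4], [1,2], [1,3], [1,4], [2,3], [2,4], [3,4]
  2-simplices (10): [0,1,2], [0,1,3], [0,1,4], [0,2,3], [0,2,4], [0,3,4], [1,2,3], [1,2,4], [1,3,4], [2,3,4]
  3-simplices (5): [0,1,2,3], [0,1,2,4], [0,1,3,4], [0,2,3,4], [1,2,3,4]

Hence C_0 ≅ Z^5, C_1 ≅ Z^10, C_2 ≅ Z^10, C_3 ≅ Z^5.

The boundary map ∂_1: C_1 → C_0 sends each edge [p,q] (with p < q) to q − p.
As a 5×10 matrix over Z this has rank 4, with invariant factors (1,1,1,1).

∂_2: C_2 → C_1 sends each 2-simplex [p,q,r] to [q,r] − [p,r] + [p,q]. For instance
  ∂[0,1,3] = [1,3] − [0,3] + [0,1],
  ∂[0,1,4] = [1,4] − [0,4] + [0,1].
As a 10×10 matrix over Z this has rank 6, with invariant factors (1,1,1,1,1,1).

Boundary ∂_3: C_3 → C_2 sends each 3-simplex σ to the alternating sum Σ_i (−1)^i (σ with its i-th vertex removed). For instance
  ∂[0,1,2,3] = [1,2,3] − [0,2,3] + [0,1,3] − [0,1,2],
  ∂[1,2,3,4] = [2,3,4] − [1,3,4] + [1,2,4] − [1,2,3].
As a 10×5 matrix over Z this has rank 4, with invariant factors (1,1,1,1).

Reading off H_k = ker ∂_k / im ∂_{k+1}:

  H_2: rank ker ∂_2 − rank ∂_3 = (10 − 6) − 4 = 0, and the invariant factors of ∂_3 are all 1, so H_2 ≅ 0.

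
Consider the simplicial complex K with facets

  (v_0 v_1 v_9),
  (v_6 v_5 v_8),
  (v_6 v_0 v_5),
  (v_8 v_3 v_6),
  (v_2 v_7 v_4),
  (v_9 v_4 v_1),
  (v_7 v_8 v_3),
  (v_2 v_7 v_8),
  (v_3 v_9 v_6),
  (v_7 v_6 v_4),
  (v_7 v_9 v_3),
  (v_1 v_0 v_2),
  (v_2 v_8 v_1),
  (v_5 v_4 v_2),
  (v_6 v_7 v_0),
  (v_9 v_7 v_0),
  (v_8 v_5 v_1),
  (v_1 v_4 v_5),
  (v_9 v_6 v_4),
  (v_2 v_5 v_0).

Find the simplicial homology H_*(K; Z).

H_0 ≅ Z,  H_1 ≅ Z ⊕ Z/2,  H_2 = 0.

K has 10 vertices, 30 edges, 20 triangles.
rank ∂_0 = 0, rank ∂_1 = 9 ⇒ b_0 = 10 − 0 − 9 = 1; all invariant factors of ∂_1 are 1 so no torsion. So H_0 = Z.
rank ∂_1 = 9, rank ∂_2 = 20 ⇒ b_1 = 30 − 9 − 20 = 1; ∂_2 has invariant factor(s) [2] giving torsion. So H_1 = Z ⊕ Z/2.
rank ∂_2 = 20, rank ∂_3 = 0 ⇒ b_2 = 20 − 20 − 0 = 0. So H_2 = 0.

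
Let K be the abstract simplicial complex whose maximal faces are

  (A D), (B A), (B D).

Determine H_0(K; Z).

Take the total order A < B < D on the vertex set. Then K (dimension 1) consists of the simplices:

  0-simplices (3): A, B, D
  1-simplices (3): AB, AD, BD

so the chain groups are C_0 ≅ Z^3, C_1 ≅ Z^3.

∂_1: C_1 → C_0 is given by ∂[p,q] = [q] − [p].
As a 3×3 matrix over Z this has rank 2, with invariant factors (1,1).

From H_k ≅ ker(∂_k) / im(∂_{k+1}) we obtain:

  H_0: rank C_0 − rank ∂_1 = 3 − 2 = 1, and the invariant factors of ∂_1 are all 1, so H_0 ≅ Z.

(K is a triangulation of the circle S^1.)

H_0 = Z.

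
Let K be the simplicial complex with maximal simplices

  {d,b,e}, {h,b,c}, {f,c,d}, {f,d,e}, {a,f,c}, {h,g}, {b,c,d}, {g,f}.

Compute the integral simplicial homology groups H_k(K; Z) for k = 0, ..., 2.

H_0 ≅ Z,  H_1 ≅ Z,  H_2 = 0.

K has 8 vertices, 14 edges, 6 triangles.
rank ∂_0 = 0, rank ∂_1 = 7 ⇒ b_0 = 8 − 0 − 7 = 1; all invariant factors of ∂_1 are 1 so no torsion. So H_0 = Z.
rank ∂_1 = 7, rank ∂_2 = 6 ⇒ b_1 = 14 − 7 − 6 = 1; all invariant factors of ∂_2 are 1 so no torsion. So H_1 = Z.
rank ∂_2 = 6, rank ∂_3 = 0 ⇒ b_2 = 6 − 6 − 0 = 0. So H_2 = 0.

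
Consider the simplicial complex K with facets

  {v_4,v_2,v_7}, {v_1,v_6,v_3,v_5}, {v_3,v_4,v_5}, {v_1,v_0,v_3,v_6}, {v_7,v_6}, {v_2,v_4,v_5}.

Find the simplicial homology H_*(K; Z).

H_0 = Z,  H_1 = Z,  H_2 = 0,  H_3 = 0.

Take the total order v_0 < v_1 < v_2 < v_3 < v_4 < v_5 < v_6 < v_7 on the vertex set. Then K (dimension 3) consists of the simplices:

  0-simplices (8): [v_0], [v_1], [v_2], [v_3], [v_4], [v_5], [v_6], [v_7]
  1-simplices (16): (16 of them)
  2-simplices (10): [v_0,v_1,v_3], [v_0,v_1,v_6], [v_0,v_3,v_6], [v_1,v_3,v_5], [v_1,v_3,v_6], [v_1,v_5,v_6], [v_2,v_4,v_5], [v_2,v_4,v_7], [v_3,v_4,v_5], [v_3,v_5,v_6]
  3-simplices (2): [v_0,v_1,v_3,v_6], [v_1,v_3,v_5,v_6]

so the chain groups are C_0 ≅ Z^8, C_1 ≅ Z^16, C_2 ≅ Z^10, C_3 ≅ Z^2.

Boundary ∂_1: C_1 → C_0 maps an edge to its endpoints' difference, ∂[p,q] = q − p. For instance
  ∂[v_1,v_3] = [v_3] − [v_1].
This gives a 8×16 integer matrix of rank 7; reducing to Smith normal form yields diagonal entries (1,1,1,1,1,1,1).

The boundary map ∂_2: C_2 → C_1 maps a triangle to the signed sum of its edges. For instance
  ∂[v_0,v_1,v_3] = [v_1,v_3] − [v_0,v_3] + [v_0,v_1],
  ∂[v_1,v_3,v_5] = [v_3,v_5] − [v_1,v_5] + [v_1,v_3].
As a 16×10 matrix over Z this has rank 8, with invariant factors (1,1,1,1,1,1,1,1).

∂_3: C_3 → C_2 sends each 3-simplex σ to the alternating sum Σ_i (−1)^i (σ with its i-th vertex removed). For instance
  ∂[v_0,v_1,v_3,v_6] = [v_1,v_3,v_6] − [v_0,v_3,v_6] + [v_0,v_1,v_6] − [v_0,v_1,v_3],
  ∂[v_1,v_3,v_5,v_6] = [v_3,v_5,v_6] − [v_1,v_5,v_6] + [v_1,v_3,v_6] − [v_1,v_3,v_5].
The resulting 10×2 matrix has rank 2, and its Smith normal form has invariant factors (1,1).

Now H_k = ker ∂_k / im ∂_{k+1}, so:

  H_0: rank C_0 − rank ∂_1 = 8 − 7 = 1, and the invariant factors of ∂_1 are all 1, so H_0 ≅ Z.
  H_1: rank ker ∂_1 − rank ∂_2 = (16 − 7) − 8 = 1, and the invariant factors of ∂_2 are all 1, so H_1 ≅ Z.
  H_2: rank ker ∂_2 − rank ∂_3 = (10 − 8) − 2 = 0, and the invariant factors of ∂_3 are all 1, so H_2 ≅ 0.
  H_3: rank ker ∂_3 − rank ∂_4 = (2 − 2) − 0 = 0, and there is no ∂_4, so H_3 ≅ 0.

As a check, the Euler characteristic is 8 − 16 + 10 − 2 = 0, which agrees with 1 − 1 + 0 − 0 = 0.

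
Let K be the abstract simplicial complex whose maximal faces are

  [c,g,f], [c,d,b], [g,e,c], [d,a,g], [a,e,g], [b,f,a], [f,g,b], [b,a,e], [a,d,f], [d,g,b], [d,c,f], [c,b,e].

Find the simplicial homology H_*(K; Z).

H_0 = Z,  H_1 = Z/2,  H_2 = 0.

Take the total order a < b < c < d < e < f < g on the vertex set. Then K (dimension 2) consists of the simplices:

  0-simplices (7): a, b, c, d, e, f, g
  1-simplices (18): ab, ad, ae, af, ag, bc, bd, be, bf, bg, cd, ce, cf, cg, df, dg, eg, fg
  2-simplices (12): abe, abf, adf, adg, aeg, bcd, bce, bdg, bfg, cdf, ceg, cfg

so the chain groups are C_0 ≅ Z^7, C_1 ≅ Z^18, C_2 ≅ Z^12.

Boundary ∂_1: C_1 → C_0 is given by ∂[p,q] = [q] − [p]. For instance
  ∂bf = f − b.
The 7×18 boundary matrix has rank 6 and Smith normal form diag(1,1,1,1,1,1).

∂_2: C_2 → C_1 maps a triangle to the signed sum of its edges. For instance
  ∂bce = ce − be + bc,
  ∂abf = bf − af + ab.
The 18×12 boundary matrix has rank 12 and Smith normal form diag(1,1,1,1,1,1,1,1,1,1,1,2).

Computing H_k = (kernel of ∂_k) / (image of ∂_{k+1}):

  H_0: rank C_0 − rank ∂_1 = 7 − 6 = 1, and the invariant factors of ∂_1 are all 1, so H_0 = Z.
  H_1: rank ker ∂_1 − rank ∂_2 = (18 − 6) − 12 = 0, and ∂_2 has invariant factor 2 > 1, so H_1 = Z/2.
  H_2: rank ker ∂_2 − rank ∂_3 = (12 − 12) − 0 = 0, and there is no ∂_3, so H_2 = 0.

As a check, the Euler characteristic is 7 − 18 + 12 = 1, which agrees with 1 − 0 + 0 = 1.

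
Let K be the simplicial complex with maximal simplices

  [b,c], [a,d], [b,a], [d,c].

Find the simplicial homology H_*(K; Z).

K has 4 vertices, 4 edges.
rank ∂_0 = 0, rank ∂_1 = 3 ⇒ b_0 = 4 − 0 − 3 = 1; all invariant factors of ∂_1 are 1 so no torsion. So H_0 ≅ Z.
rank ∂_1 = 3, rank ∂_2 = 0 ⇒ b_1 = 4 − 3 − 0 = 1. So H_1 ≅ Z.

H_0 ≅ Z,  H_1 ≅ Z.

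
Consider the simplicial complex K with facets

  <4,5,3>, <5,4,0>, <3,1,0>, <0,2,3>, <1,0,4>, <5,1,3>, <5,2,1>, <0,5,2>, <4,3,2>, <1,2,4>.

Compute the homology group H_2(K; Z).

H_2 ≅ 0.

Fix the vertex order 0 < 1 < 2 < 3 < 4 < 5 and write every simplex with vertices in increasing order. Then dim K = 2 and the simplices of K are:

  0-simplices (6): [0], [1], [2], [3], [4], [5]
  1-simplices (15): [0,1], [0,2], [0,3], [0,4], [0,5], [1,2], [1,3], [1,4], [1,5], [2,3], [2,4], [2,5], [3,4], [3,5], [4,5]
  2-simplices (10): [0,1,3], [0,1,4], [0,2,3], [0,2,5], [0,4,5], [1,2,4], [1,2,5], [1,3,5], [2,3,4], [3,4,5]

giving chain groups C_0 ≅ Z^6, C_1 ≅ Z^15, C_2 ≅ Z^10.

The boundary map ∂_1: C_1 → C_0 sends each edge [p,q] (with p < q) to q − p. For instance
  ∂[1,5] = [5] − [1].
The resulting 6×15 matrix has rank 5, and its Smith normal form has invariant factors (1,1,1,1,1).

The boundary map ∂_2: C_2 → C_1 acts by ∂[p,q,r] = [q,r] − [p,r] + [p,q]. For instance
  ∂[0,2,5] = [2,5] − [0,5] + [0,2],
  ∂[0,1,3] = [1,3] − [0,3] + [0,1].
As a 15×10 matrix over Z this has rank 10, with invariant factors (1,1,1,1,1,1,1,1,1,2).

From H_k ≅ ker(∂_k) / im(∂_{k+1}) we obtain:

  H_2: rank ker ∂_2 − rank ∂_3 = (10 − 10) − 0 = 0, and there is no ∂_3, so H_2 ≅ 0.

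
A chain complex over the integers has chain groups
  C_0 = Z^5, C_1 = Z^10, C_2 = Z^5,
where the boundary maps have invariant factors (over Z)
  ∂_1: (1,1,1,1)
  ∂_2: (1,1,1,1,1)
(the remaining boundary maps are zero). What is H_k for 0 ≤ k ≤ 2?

H_0 ≅ Z,  H_1 ≅ Z,  H_2 = 0.

H_0: b_0 = 5 − 0 − 4 = 1; torsion from ∂_1 factors > 1: none. So H_0 ≅ Z.
H_1: b_1 = 10 − 4 − 5 = 1; torsion from ∂_2 factors > 1: none. So H_1 ≅ Z.
H_2: b_2 = 5 − 5 − 0 = 0; torsion from ∂_3 factors > 1: none. So H_2 ≅ 0.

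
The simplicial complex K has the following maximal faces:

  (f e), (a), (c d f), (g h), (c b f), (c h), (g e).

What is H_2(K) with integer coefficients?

Take the total order a < b < c < d < e < f < g < h on the vertex set. Then K (dimension 2) consists of the simplices:

  0-simplices (8): a, b, c, d, e, f, g, h
  1-simplices (9): bc, bf, cd, cf, ch, df, ef, eg, gh
  2-simplices (2): bcf, cdf

giving chain groups C_0 ≅ Z^8, C_1 ≅ Z^9, C_2 ≅ Z^2.

∂_1: C_1 → C_0 sends each edge [p,q] (with p < q) to q − p. For instance
  ∂df = f − d.
As a 8×9 matrix over Z this has rank 6, with invariant factors (1,1,1,1,1,1).

The boundary map ∂_2: C_2 → C_1 acts by ∂[p,q,r] = [q,r] − [p,r] + [p,q]. For instance
  ∂cdf = df − cf + cd,
  ∂bcf = cf − bf + bc.
This gives a 9×2 integer matrix of rank 2; reducing to Smith normal form yields diagonal entries (1,1).

Computing H_k = (kernel of ∂_k) / (image of ∂_{k+1}):

  H_2: rank ker ∂_2 − rank ∂_3 = (2 − 2) − 0 = 0, and there is no ∂_3, so H_2 ≅ 0.

H_2 ≅ 0.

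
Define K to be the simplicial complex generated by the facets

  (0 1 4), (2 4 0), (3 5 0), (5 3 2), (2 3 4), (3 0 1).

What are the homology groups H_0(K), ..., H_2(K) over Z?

Order the vertices as 0 < 1 < 2 < 3 < 4 < 5. Listing each simplex with vertices in this order, K has dimension 2 with simplices:

  0-simplices (6): [0], [1], [2], [3], [4], [5]
  1-simplices (12): [0,1], [0,2], [0,3], [0,4], [0,5], [1,3], [1,4], [2,3], [2,4], [2,5], [3,4], [3,5]
  2-simplices (6): [0,1,3], [0,1,4], [0,2,4], [0,3,5], [2,3,4], [2,3,5]

Hence C_0 ≅ Z^6, C_1 ≅ Z^12, C_2 ≅ Z^6.

The boundary map ∂_1: C_1 → C_0 maps an edge to its endpoints' difference, ∂[p,q] = q − p. For instance
  ∂[0,4] = [4] − [0].
The resulting 6×12 matrix has rank 5, and its Smith normal form has invariant factors (1,1,1,1,1).

∂_2: C_2 → C_1 sends each 2-simplex [p,q,r] to [q,r] − [p,r] + [p,q]. For instance
  ∂[2,3,5] = [3,5] − [2,5] + [2,3],
  ∂[0,1,4] = [1,4] − [0,4] + [0,1].
The 12×6 boundary matrix has rank 6 and Smith normal form diag(1,1,1,1,1,1).

From H_k ≅ ker(∂_k) / im(∂_{k+1}) we obtain:

  H_0: rank C_0 − rank ∂_1 = 6 − 5 = 1, and the invariant factors of ∂_1 are all 1, so H_0 ≅ Z.
  H_1: rank ker ∂_1 − rank ∂_2 = (12 − 5) − 6 = 1, and the invariant factors of ∂_2 are all 1, so H_1 ≅ Z.
  H_2: rank ker ∂_2 − rank ∂_3 = (6 − 6) − 0 = 0, and there is no ∂_3, so H_2 ≅ 0.

H_0 ≅ Z,  H_1 ≅ Z,  H_2 = 0.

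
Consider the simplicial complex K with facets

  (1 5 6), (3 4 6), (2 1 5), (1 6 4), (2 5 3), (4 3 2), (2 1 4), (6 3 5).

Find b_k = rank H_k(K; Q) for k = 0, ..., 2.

Take the total order 1 < 2 < 3 < 4 < 5 < 6 on the vertex set. Then K (dimension 2) consists of the simplices:

  0-simplices (6): [1], [2], [3], [4], [5], [6]
  1-simplices (12): [1,2], [1,4], [1,5], [1,6], [2,3], [2,4], [2,5], [3,4], [3,5], [3,6], [4,6], [5,6]
  2-simplices (8): [1,2,4], [1,2,5], [1,4,6], [1,5,6], [2,3,4], [2,3,5], [3,4,6], [3,5,6]

giving chain groups C_0 ≅ Z^6, C_1 ≅ Z^12, C_2 ≅ Z^8.

∂_1: C_1 → C_0 is given by ∂[p,q] = [q] − [p]. For instance
  ∂[1,5] = [5] − [1].
The resulting 6×12 matrix has rank 5, and its Smith normal form has invariant factors (1,1,1,1,1).

Boundary ∂_2: C_2 → C_1 acts by ∂[p,q,r] = [q,r] − [p,r] + [p,q]. For instance
  ∂[1,5,6] = [5,6] − [1,6] + [1,5],
  ∂[1,2,5] = [2,5] − [1,5] + [1,2].
The 12×8 boundary matrix has rank 7 and Smith normal form diag(1,1,1,1,1,1,1).

From H_k ≅ ker(∂_k) / im(∂_{k+1}) we obtain:

  H_0: rank C_0 − rank ∂_1 = 6 − 5 = 1, and the invariant factors of ∂_1 are all 1, so H_0 = Z.
  H_1: rank ker ∂_1 − rank ∂_2 = (12 − 5) − 7 = 0, and the invariant factors of ∂_2 are all 1, so H_1 = 0.
  H_2: rank ker ∂_2 − rank ∂_3 = (8 − 7) − 0 = 1, and there is no ∂_3, so H_2 = Z.

As a check, the Euler characteristic is 6 − 12 + 8 = 2, which agrees with 1 − 0 + 1 = 2.

Hence the Betti numbers are b_0 = 1, b_1 = 0, b_2 = 1.

b_0 = 1, b_1 = 0, b_2 = 1.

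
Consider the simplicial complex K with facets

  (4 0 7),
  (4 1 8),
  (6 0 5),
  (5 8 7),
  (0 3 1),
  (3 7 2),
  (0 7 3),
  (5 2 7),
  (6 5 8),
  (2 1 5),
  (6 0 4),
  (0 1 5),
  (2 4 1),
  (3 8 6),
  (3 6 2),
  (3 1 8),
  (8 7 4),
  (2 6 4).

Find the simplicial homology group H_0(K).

H_0 = Z.

Order the vertices as 0 < 1 < 2 < 3 < 4 < 5 < 6 < 7 < 8. Listing each simplex with vertices in this order, K has dimension 2 with simplices:

  0-simplices (9): [0], [1], [2], [3], [4], [5], [6], [7], [8]
  1-simplices (27): (27 of them)
  2-simplices (18): [0,1,3], [0,1,5], [0,3,7], [0,4,6], [0,4,7], [0,5,6], [1,2,4], [1,2,5], [1,3,8], [1,4,8], [2,3,6], [2,3,7], [2,4,6], [2,5,7], [3,6,8], [4,7,8], [5,6,8], [5,7,8]

giving chain groups C_0 ≅ Z^9, C_1 ≅ Z^27, C_2 ≅ Z^18.

The boundary map ∂_1: C_1 → C_0 maps an edge to its endpoints' difference, ∂[p,q] = q − p. For instance
  ∂[0,7] = [7] − [0].
The 9×27 boundary matrix has rank 8 and Smith normal form diag(1,1,1,1,1,1,1,1).

The boundary map ∂_2: C_2 → C_1 acts by ∂[p,q,r] = [q,r] − [p,r] + [p,q]. For instance
  ∂[0,4,6] = [4,6] − [0,6] + [0,4],
  ∂[1,2,5] = [2,5] − [1,5] + [1,2].
The 27×18 boundary matrix has rank 17 and Smith normal form diag(1,1,1,1,1,1,1,1,1,1,1,1,1,1,1,1,1).

Computing H_k = (kernel of ∂_k) / (image of ∂_{k+1}):

  H_0: rank C_0 − rank ∂_1 = 9 − 8 = 1, and the invariant factors of ∂_1 are all 1, so H_0 ≅ Z.

(K is a triangulation of the torus T^2.)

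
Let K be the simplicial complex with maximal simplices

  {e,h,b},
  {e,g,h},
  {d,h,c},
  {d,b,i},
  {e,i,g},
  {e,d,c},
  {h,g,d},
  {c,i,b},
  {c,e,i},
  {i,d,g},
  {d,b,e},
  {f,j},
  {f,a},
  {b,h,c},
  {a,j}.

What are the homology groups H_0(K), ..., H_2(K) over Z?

Order the vertices as a < b < c < d < e < f < g < h < i < j. Listing each simplex with vertices in this order, K has dimension 2 with simplices:

  0-simplices (10): a, b, c, d, e, f, g, h, i, j
  1-simplices (21): af, aj, bc, bd, be, bh, bi, cd, ce, ch, ci, de, dg, dh, di, eg, eh, ei, fj, gh, gi
  2-simplices (12): bch, bci, bde, bdi, beh, cde, cdh, cei, dgh, dgi, egh, egi

giving chain groups C_0 ≅ Z^10, C_1 ≅ Z^21, C_2 ≅ Z^12.

∂_1: C_1 → C_0 is given by ∂[p,q] = [q] − [p]. For instance
  ∂ci = i − c.
As a 10×21 matrix over Z this has rank 8, with invariant factors (1,1,1,1,1,1,1,1).

The boundary map ∂_2: C_2 → C_1 maps a triangle to the signed sum of its edges. For instance
  ∂bch = ch − bh + bc,
  ∂egi = gi − ei + eg.
As a 21×12 matrix over Z this has rank 12, with invariant factors (1,1,1,1,1,1,1,1,1,1,1,2).

From H_k ≅ ker(∂_k) / im(∂_{k+1}) we obtain:

  H_0: rank C_0 − rank ∂_1 = 10 − 8 = 2, and the invariant factors of ∂_1 are all 1, so H_0 ≅ Z^2.
  H_1: rank ker ∂_1 − rank ∂_2 = (21 − 8) − 12 = 1, and ∂_2 has invariant factor 2 > 1, so H_1 ≅ Z ⊕ Z/2.
  H_2: rank ker ∂_2 − rank ∂_3 = (12 − 12) − 0 = 0, and there is no ∂_3, so H_2 ≅ 0.

H_0 = Z^2,  H_1 = Z ⊕ Z/2,  H_2 = 0.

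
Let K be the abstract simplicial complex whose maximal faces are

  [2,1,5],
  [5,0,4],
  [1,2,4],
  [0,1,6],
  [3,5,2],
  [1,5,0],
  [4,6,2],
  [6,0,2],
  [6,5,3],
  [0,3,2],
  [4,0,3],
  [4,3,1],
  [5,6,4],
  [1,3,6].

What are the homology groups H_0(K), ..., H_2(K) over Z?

H_0 = Z,  H_1 = Z^2,  H_2 = Z.

Take the total order 0 < 1 < 2 < 3 < 4 < 5 < 6 on the vertex set. Then K (dimension 2) consists of the simplices:

  0-simplices (7): [0], [1], [2], [3], [4], [5], [6]
  1-simplices (21): [0,1], [0,2], [0,3], [0,4], [0,5], [0,6], [1,2], [1,3], [1,4], [1,5], [1,6], [2,3], [2,4], [2,5], [2,6], [3,4], [3,5], [3,6], [4,5], [4,6], [5,6]
  2-simplices (14): [0,1,5], [0,1,6], [0,2,3], [0,2,6], [0,3,4], [0,4,5], [1,2,4], [1,2,5], [1,3,4], [1,3,6], [2,3,5], [2,4,6], [3,5,6], [4,5,6]

so the chain groups are C_0 ≅ Z^7, C_1 ≅ Z^21, C_2 ≅ Z^14.

Boundary ∂_1: C_1 → C_0 sends each edge [p,q] (with p < q) to q − p.
The resulting 7×21 matrix has rank 6, and its Smith normal form has invariant factors (1,1,1,1,1,1).

The boundary map ∂_2: C_2 → C_1 sends each 2-simplex [p,q,r] to [q,r] − [p,r] + [p,q]. For instance
  ∂[0,1,5] = [1,5] − [0,5] + [0,1],
  ∂[3,5,6] = [5,6] − [3,6] + [3,5].
The 21×14 boundary matrix has rank 13 and Smith normal form diag(1,1,1,1,1,1,1,1,1,1,1,1,1).

From H_k ≅ ker(∂_k) / im(∂_{k+1}) we obtain:

  H_0: rank C_0 − rank ∂_1 = 7 − 6 = 1, and the invariant factors of ∂_1 are all 1, so H_0 ≅ Z.
  H_1: rank ker ∂_1 − rank ∂_2 = (21 − 6) − 13 = 2, and the invariant factors of ∂_2 are all 1, so H_1 ≅ Z^2.
  H_2: rank ker ∂_2 − rank ∂_3 = (14 − 13) − 0 = 1, and there is no ∂_3, so H_2 ≅ Z.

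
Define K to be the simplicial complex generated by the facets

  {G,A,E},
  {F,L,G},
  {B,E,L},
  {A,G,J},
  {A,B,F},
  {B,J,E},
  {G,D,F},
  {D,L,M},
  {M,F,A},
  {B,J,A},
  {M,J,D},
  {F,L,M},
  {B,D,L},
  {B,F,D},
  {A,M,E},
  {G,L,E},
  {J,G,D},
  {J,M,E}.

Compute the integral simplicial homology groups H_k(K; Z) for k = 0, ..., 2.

H_0 ≅ Z,  H_1 ≅ Z × Z/2,  H_2 = 0.

We work with the vertex ordering A < B < D < E < F < G < J < L < M. The simplices of K, each written with vertices in increasing order, are:

  0-simplices (9): A, B, D, E, F, G, J, L, M
  1-simplices (27): AB, AE, AF, AG, AJ, AM, BD, BE, BF, BJ, BL, DF, DG, DJ, DL, DM, EG, EJ, EL, EM, FG, FL, FM, GJ, GL, JM, LM
  2-simplices (18): ABF, ABJ, AEG, AEM, AFM, AGJ, BDF, BDL, BEJ, BEL, DFG, DGJ, DJM, DLM, EGL, EJM, FGL, FLM

so the chain groups are C_0 ≅ Z^9, C_1 ≅ Z^27, C_2 ≅ Z^18.

∂_1: C_1 → C_0 sends each edge [p,q] (with p < q) to q − p. For instance
  ∂LM = M − L.
As a 9×27 matrix over Z this has rank 8, with invariant factors (1,1,1,1,1,1,1,1).

Boundary ∂_2: C_2 → C_1 maps a triangle to the signed sum of its edges. For instance
  ∂AEG = EG − AG + AE,
  ∂ABJ = BJ − AJ + AB.
The resulting 27×18 matrix has rank 18, and its Smith normal form has invariant factors (1,1,1,1,1,1,1,1,1,1,1,1,1,1,1,1,1,2).

Computing H_k = (kernel of ∂_k) / (image of ∂_{k+1}):

  H_0: rank C_0 − rank ∂_1 = 9 − 8 = 1, and the invariant factors of ∂_1 are all 1, so H_0 = Z.
  H_1: rank ker ∂_1 − rank ∂_2 = (27 − 8) − 18 = 1, and ∂_2 has invariant factor 2 > 1, so H_1 = Z × Z/2.
  H_2: rank ker ∂_2 − rank ∂_3 = (18 − 18) − 0 = 0, and there is no ∂_3, so H_2 = 0.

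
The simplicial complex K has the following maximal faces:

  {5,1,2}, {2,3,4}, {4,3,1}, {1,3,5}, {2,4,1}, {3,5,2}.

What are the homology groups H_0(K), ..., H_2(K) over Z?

K has 5 vertices, 9 edges, 6 triangles.
rank ∂_0 = 0, rank ∂_1 = 4 ⇒ b_0 = 5 − 0 − 4 = 1; all invariant factors of ∂_1 are 1 so no torsion. So H_0 ≅ Z.
rank ∂_1 = 4, rank ∂_2 = 5 ⇒ b_1 = 9 − 4 − 5 = 0; all invariant factors of ∂_2 are 1 so no torsion. So H_1 ≅ 0.
rank ∂_2 = 5, rank ∂_3 = 0 ⇒ b_2 = 6 − 5 − 0 = 1. So H_2 ≅ Z.

H_0 ≅ Z,  H_1 = 0,  H_2 ≅ Z.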